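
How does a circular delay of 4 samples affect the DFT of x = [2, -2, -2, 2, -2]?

Time shift by 4: X_shifted[k] = ω_5^(4k) · X[k]
Shifted x = [-2, -2, 2, -2, 2]

DFT(x[n-4]) = [-2, -2.0000+1.4531i, -2.0000+6.1554i, -2.0000-6.1554i, -2.0000-1.4531i]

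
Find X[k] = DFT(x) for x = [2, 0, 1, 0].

X[k] = Σ(n=0 to 3) x[n] · ω_4^(nk)
where ω_4 = e^(-2πi/4)

Computing each X[k]:
X[0] = 3
X[1] = 1
X[2] = 3
X[3] = 1

X = [3, 1, 3, 1]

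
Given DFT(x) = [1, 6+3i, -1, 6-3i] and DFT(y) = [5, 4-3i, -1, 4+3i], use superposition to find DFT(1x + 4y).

By linearity: DFT(1x + 4y) = 1·DFT(x) + 4·DFT(y)
= 1·[1, 6+3i, -1, 6-3i] + 4·[5, 4-3i, -1, 4+3i]

Computing element-wise:
Z[0] = 1·(1) + 4·(5) = 21
Z[1] = 1·(6+3i) + 4·(4-3i) = 22-9i
Z[2] = 1·(-1) + 4·(-1) = -5
Z[3] = 1·(6-3i) + 4·(4+3i) = 22+9i

DFT(1x + 4y) = 1·X + 4·Y = [21, 22-9i, -5, 22+9i]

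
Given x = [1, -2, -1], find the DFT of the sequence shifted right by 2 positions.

Time shift by 2: X_shifted[k] = ω_3^(2k) · X[k]
Shifted x = [-2, -1, 1]

DFT(x[n-2]) = [-2, -2.0000+1.7321i, -2.0000-1.7321i]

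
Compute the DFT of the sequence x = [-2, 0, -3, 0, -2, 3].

X[k] = Σ(n=0 to 5) x[n] · ω_6^(nk)
where ω_6 = e^(-2πi/6)

Computing each X[k]:
X[0] = -4
X[1] = 2.0000+3.4641i
X[2] = -1.0000+1.7321i
X[3] = -10
X[4] = -1.0000-1.7321i
X[5] = 2.0000-3.4641i

X = [-4, 2.0000+3.4641i, -1.0000+1.7321i, -10, -1.0000-1.7321i, 2.0000-3.4641i]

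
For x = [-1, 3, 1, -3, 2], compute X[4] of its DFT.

X[4] = Σ(n=0 to 4) x[n] · ω_5^(4n) where ω_5 = e^(-2πi/5)
= (-1)·ω_5^0 + (3)·ω_5^4 + (1)·ω_5^8 + (-3)·ω_5^12 + (2)·ω_5^16

X[4] = 2.1631+3.3022i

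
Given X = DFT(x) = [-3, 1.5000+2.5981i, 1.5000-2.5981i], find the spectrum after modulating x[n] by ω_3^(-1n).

Modulation property: DFT(ω_3^(-1n)·x[n]) = X[(k-1) mod 3], so circularly shift X by 1 positions.

X[k-1] = [1.5000-2.5981i, -3, 1.5000+2.5981i]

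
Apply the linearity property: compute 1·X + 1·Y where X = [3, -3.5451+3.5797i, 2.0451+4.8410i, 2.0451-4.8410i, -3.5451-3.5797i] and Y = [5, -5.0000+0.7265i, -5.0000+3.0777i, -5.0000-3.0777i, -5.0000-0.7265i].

By linearity: DFT(1x + 1y) = 1·DFT(x) + 1·DFT(y)
= 1·[3, -3.5451+3.5797i, 2.0451+4.8410i, 2.0451-4.8410i, -3.5451-3.5797i] + 1·[5, -5.0000+0.7265i, -5.0000+3.0777i, -5.0000-3.0777i, -5.0000-0.7265i]

Computing element-wise:
Z[0] = 1·(3) + 1·(5) = 8
Z[1] = 1·(-3.5451+3.5797i) + 1·(-5.0000+0.7265i) = -8.5451+4.3062i
Z[2] = 1·(2.0451+4.8410i) + 1·(-5.0000+3.0777i) = -2.9549+7.9187i
Z[3] = 1·(2.0451-4.8410i) + 1·(-5.0000-3.0777i) = -2.9549-7.9187i
Z[4] = 1·(-3.5451-3.5797i) + 1·(-5.0000-0.7265i) = -8.5451-4.3062i

DFT(1x + 1y) = 1·X + 1·Y = [8, -8.5451+4.3062i, -2.9549+7.9187i, -2.9549-7.9187i, -8.5451-4.3062i]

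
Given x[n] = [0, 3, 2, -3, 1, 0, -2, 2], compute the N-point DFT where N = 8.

X[k] = Σ(n=0 to 7) x[n] · ω_8^(nk)
where ω_8 = e^(-2πi/8)

Computing each X[k]:
X[0] = 3
X[1] = 4.6569-2.5858i
X[2] = 1-4i
X[3] = -6.6569+5.4142i
X[4] = -1
X[5] = -6.6569-5.4142i
X[6] = 1+4i
X[7] = 4.6569+2.5858i

X = [3, 4.6569-2.5858i, 1-4i, -6.6569+5.4142i, -1, -6.6569-5.4142i, 1+4i, 4.6569+2.5858i]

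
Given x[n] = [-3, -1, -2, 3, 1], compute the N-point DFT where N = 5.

X[k] = Σ(n=0 to 4) x[n] · ω_5^(nk)
where ω_5 = e^(-2πi/5)

Computing each X[k]:
X[0] = -2
X[1] = -3.8090+4.8410i
X[2] = -2.6910-3.5797i
X[3] = -2.6910+3.5797i
X[4] = -3.8090-4.8410i

X = [-2, -3.8090+4.8410i, -2.6910-3.5797i, -2.6910+3.5797i, -3.8090-4.8410i]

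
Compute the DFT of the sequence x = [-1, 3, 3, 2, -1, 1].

X[k] = Σ(n=0 to 5) x[n] · ω_6^(nk)
where ω_6 = e^(-2πi/6)

Computing each X[k]:
X[0] = 7
X[1] = -2.0000-5.1962i
X[2] = -2.0000+1.7321i
X[3] = -5
X[4] = -2.0000-1.7321i
X[5] = -2.0000+5.1962i

X = [7, -2.0000-5.1962i, -2.0000+1.7321i, -5, -2.0000-1.7321i, -2.0000+5.1962i]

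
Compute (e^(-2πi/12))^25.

Since ω_12^12 = 1, powers reduce modulo 12.
25 mod 12 = 1
So ω_12^25 = ω_12^1 = e^(-2πi·1/12)

ω_12^25 = ω_12^1 = 0.8660-0.5000i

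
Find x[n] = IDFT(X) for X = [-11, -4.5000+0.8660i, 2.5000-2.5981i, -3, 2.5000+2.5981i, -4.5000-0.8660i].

x[n] = (1/6) Σ(k=0 to 5) X[k] · e^(2πikn/6)

Computing each x[n]:
x[0] = -3
x[1] = -2
x[2] = -3
x[3] = 1
x[4] = -1
x[5] = -3

x = [-3, -2, -3, 1, -1, -3]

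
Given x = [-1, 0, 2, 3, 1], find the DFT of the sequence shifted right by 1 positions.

Time shift by 1: X_shifted[k] = ω_5^(1k) · X[k]
Shifted x = [1, -1, 0, 2, 3]

DFT(x[n-1]) = [5, 4.9798i, 0.4490i, -0.4490i, -4.9798i]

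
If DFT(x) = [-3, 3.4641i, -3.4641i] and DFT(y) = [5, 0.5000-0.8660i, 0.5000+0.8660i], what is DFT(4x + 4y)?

By linearity: DFT(4x + 4y) = 4·DFT(x) + 4·DFT(y)
= 4·[-3, 3.4641i, -3.4641i] + 4·[5, 0.5000-0.8660i, 0.5000+0.8660i]

Computing element-wise:
Z[0] = 4·(-3) + 4·(5) = 8
Z[1] = 4·(3.4641i) + 4·(0.5000-0.8660i) = 2.0000+10.3924i
Z[2] = 4·(-3.4641i) + 4·(0.5000+0.8660i) = 2.0000-10.3924i

DFT(4x + 4y) = 4·X + 4·Y = [8, 2.0000+10.3924i, 2.0000-10.3924i]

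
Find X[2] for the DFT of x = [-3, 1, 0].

X[2] = Σ(n=0 to 2) x[n] · ω_3^(2n) where ω_3 = e^(-2πi/3)
= (-3)·ω_3^0 + (1)·ω_3^2 + (0)·ω_3^4

X[2] = -3.5000+0.8660i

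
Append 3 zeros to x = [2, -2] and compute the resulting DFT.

Original 2-point DFT: [0, 4]
Zero-padded 5-point DFT provides frequency interpolation.

DFT_5([x, 0, ...]) = [0, 1.3820+1.9021i, 3.6180+1.1756i, 3.6180-1.1756i, 1.3820-1.9021i]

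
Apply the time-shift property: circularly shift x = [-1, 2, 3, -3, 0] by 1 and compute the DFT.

Time shift by 1: X_shifted[k] = ω_5^(1k) · X[k]
Shifted x = [0, -1, 2, 3, -3]

DFT(x[n-1]) = [1, -5.2812-1.3143i, 4.7812-2.1266i, 4.7812+2.1266i, -5.2812+1.3143i]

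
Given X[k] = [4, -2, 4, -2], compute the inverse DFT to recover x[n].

x[n] = (1/4) Σ(k=0 to 3) X[k] · e^(2πikn/4)

Computing each x[n]:
x[0] = 1
x[1] = 0
x[2] = 3
x[3] = 0

x = [1, 0, 3, 0]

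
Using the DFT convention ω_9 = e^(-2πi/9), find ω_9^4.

ω_9^4 = e^(-2πi·4/9)
= cos(-2π·4/9) + i·sin(-2π·4/9)
= cos(-8π/9) + i·sin(-8π/9)

ω_9^4 = cos(-8π/9) + i·sin(-8π/9) = -0.9397-0.3420i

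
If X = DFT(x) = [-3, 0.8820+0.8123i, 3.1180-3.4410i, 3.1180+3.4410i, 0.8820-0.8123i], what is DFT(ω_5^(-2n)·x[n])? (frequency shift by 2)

Modulation property: DFT(ω_5^(-2n)·x[n]) = X[(k-2) mod 5], so circularly shift X by 2 positions.

X[k-2] = [3.1180+3.4410i, 0.8820-0.8123i, -3, 0.8820+0.8123i, 3.1180-3.4410i]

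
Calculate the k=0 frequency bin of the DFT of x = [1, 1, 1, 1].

X[0] = Σ(n=0 to 3) x[n] · ω_4^0 = Σ x[n]
= (1) + (1) + (1) + (1)

X[0] = 4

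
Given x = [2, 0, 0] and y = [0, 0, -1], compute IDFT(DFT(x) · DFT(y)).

(x ⊛ y)[n] = Σ(m=0 to 2) x[m] · y[(n-m) mod 3]

Computing each output sample:
(x ⊛ y)[0] = 0
(x ⊛ y)[1] = 0
(x ⊛ y)[2] = -2

x ⊛ y = [0, 0, -2]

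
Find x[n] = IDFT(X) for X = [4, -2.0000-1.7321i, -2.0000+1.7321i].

x[n] = (1/3) Σ(k=0 to 2) X[k] · e^(2πikn/3)

Computing each x[n]:
x[0] = 0
x[1] = 3
x[2] = 1

x = [0, 3, 1]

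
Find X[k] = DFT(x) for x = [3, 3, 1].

X[k] = Σ(n=0 to 2) x[n] · ω_3^(nk)
where ω_3 = e^(-2πi/3)

Computing each X[k]:
X[0] = 7
X[1] = 1.0000-1.7321i
X[2] = 1.0000+1.7321i

X = [7, 1.0000-1.7321i, 1.0000+1.7321i]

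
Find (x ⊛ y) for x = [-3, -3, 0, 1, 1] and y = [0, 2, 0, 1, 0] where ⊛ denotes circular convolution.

(x ⊛ y)[n] = Σ(m=0 to 4) x[m] · y[(n-m) mod 5]

Computing each output sample:
(x ⊛ y)[0] = 2
(x ⊛ y)[1] = -5
(x ⊛ y)[2] = -5
(x ⊛ y)[3] = -3
(x ⊛ y)[4] = -1

x ⊛ y = [2, -5, -5, -3, -1]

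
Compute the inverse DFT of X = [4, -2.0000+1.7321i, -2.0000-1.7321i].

x[n] = (1/3) Σ(k=0 to 2) X[k] · e^(2πikn/3)

Computing each x[n]:
x[0] = 0
x[1] = 1
x[2] = 3

x = [0, 1, 3]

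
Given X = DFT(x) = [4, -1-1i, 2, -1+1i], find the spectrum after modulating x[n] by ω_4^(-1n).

Modulation property: DFT(ω_4^(-1n)·x[n]) = X[(k-1) mod 4], so circularly shift X by 1 positions.

X[k-1] = [-1+1i, 4, -1-1i, 2]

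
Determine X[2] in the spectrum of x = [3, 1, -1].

X[2] = Σ(n=0 to 2) x[n] · ω_3^(2n) where ω_3 = e^(-2πi/3)
= (3)·ω_3^0 + (1)·ω_3^2 + (-1)·ω_3^4

X[2] = 3.0000+1.7321i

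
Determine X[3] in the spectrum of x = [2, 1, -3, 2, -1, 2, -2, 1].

X[3] = Σ(n=0 to 7) x[n] · ω_8^(3n) where ω_8 = e^(-2πi/8)
= (2)·ω_8^0 + (1)·ω_8^3 + (-3)·ω_8^6 + (2)·ω_8^9 + (-1)·ω_8^12 + (2)·ω_8^15 + (-2)·ω_8^18 + (1)·ω_8^21

X[3] = 4.4142-1.0000i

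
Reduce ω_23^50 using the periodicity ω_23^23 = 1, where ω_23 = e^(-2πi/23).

Since ω_23^23 = 1, powers reduce modulo 23.
50 mod 23 = 4
So ω_23^50 = ω_23^4 = e^(-2πi·4/23)

ω_23^50 = ω_23^4 = 0.4601-0.8879i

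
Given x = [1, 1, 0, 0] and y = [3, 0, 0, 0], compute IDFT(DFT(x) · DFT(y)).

(x ⊛ y)[n] = Σ(m=0 to 3) x[m] · y[(n-m) mod 4]

Computing each output sample:
(x ⊛ y)[0] = 3
(x ⊛ y)[1] = 3
(x ⊛ y)[2] = 0
(x ⊛ y)[3] = 0

x ⊛ y = [3, 3, 0, 0]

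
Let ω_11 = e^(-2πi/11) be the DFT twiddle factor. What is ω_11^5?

ω_11^5 = e^(-2πi·5/11)
= cos(-2π·5/11) + i·sin(-2π·5/11)
= cos(-10π/11) + i·sin(-10π/11)

ω_11^5 = cos(-10π/11) + i·sin(-10π/11) = -0.9595-0.2817i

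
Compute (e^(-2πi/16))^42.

Since ω_16^16 = 1, powers reduce modulo 16.
42 mod 16 = 10
So ω_16^42 = ω_16^10 = e^(-2πi·10/16)

ω_16^42 = ω_16^10 = -0.7071+0.7071i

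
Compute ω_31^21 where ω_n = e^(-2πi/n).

ω_31^21 = e^(-2πi·21/31)
= cos(-2π·21/31) + i·sin(-2π·21/31)
= cos(-42π/31) + i·sin(-42π/31)

ω_31^21 = cos(-42π/31) + i·sin(-42π/31) = -0.4404+0.8978i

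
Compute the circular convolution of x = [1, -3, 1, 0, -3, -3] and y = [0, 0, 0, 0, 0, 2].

(x ⊛ y)[n] = Σ(m=0 to 5) x[m] · y[(n-m) mod 6]

Computing each output sample:
(x ⊛ y)[0] = -6
(x ⊛ y)[1] = 2
(x ⊛ y)[2] = 0
(x ⊛ y)[3] = -6
(x ⊛ y)[4] = -6
(x ⊛ y)[5] = 2

x ⊛ y = [-6, 2, 0, -6, -6, 2]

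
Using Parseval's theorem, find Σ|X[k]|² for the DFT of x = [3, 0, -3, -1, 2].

Parseval: Σ|x[n]|² = (1/N)Σ|X[k]|², so Σ|X[k]|² = N·Σ|x[n]|² = 5·23.0000

Σ|X[k]|² = N·Σ|x[n]|² = 5·23.0000 = 115.0000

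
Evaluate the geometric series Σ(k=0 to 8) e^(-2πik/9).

Sum of all nth roots of unity equals 0 for n > 1 (geometric series with r ≠ 1).

0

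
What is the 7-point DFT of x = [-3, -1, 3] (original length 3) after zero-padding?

Original 3-point DFT: [-1, -4.0000+3.4641i, -4.0000-3.4641i]
Zero-padded 7-point DFT provides frequency interpolation.

DFT_7([x, 0, ...]) = [-1, -4.2911-2.1430i, -5.4804+2.2766i, -0.2286+2.7794i, -0.2286-2.7794i, -5.4804-2.2766i, -4.2911+2.1430i]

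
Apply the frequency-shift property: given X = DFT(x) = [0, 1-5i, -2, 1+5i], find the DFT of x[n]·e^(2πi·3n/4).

Modulation property: DFT(ω_4^(-3n)·x[n]) = X[(k-3) mod 4], so circularly shift X by 3 positions.

X[k-3] = [1-5i, -2, 1+5i, 0]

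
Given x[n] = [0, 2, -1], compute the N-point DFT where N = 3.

X[k] = Σ(n=0 to 2) x[n] · ω_3^(nk)
where ω_3 = e^(-2πi/3)

Computing each X[k]:
X[0] = 1
X[1] = -0.5000-2.5981i
X[2] = -0.5000+2.5981i

X = [1, -0.5000-2.5981i, -0.5000+2.5981i]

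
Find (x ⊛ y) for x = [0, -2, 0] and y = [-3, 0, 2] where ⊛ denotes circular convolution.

(x ⊛ y)[n] = Σ(m=0 to 2) x[m] · y[(n-m) mod 3]

Computing each output sample:
(x ⊛ y)[0] = -4
(x ⊛ y)[1] = 6
(x ⊛ y)[2] = 0

x ⊛ y = [-4, 6, 0]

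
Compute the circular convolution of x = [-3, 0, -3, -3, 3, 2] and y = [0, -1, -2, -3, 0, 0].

(x ⊛ y)[n] = Σ(m=0 to 5) x[m] · y[(n-m) mod 6]

Computing each output sample:
(x ⊛ y)[0] = 1
(x ⊛ y)[1] = -10
(x ⊛ y)[2] = 0
(x ⊛ y)[3] = 12
(x ⊛ y)[4] = 9
(x ⊛ y)[5] = 12

x ⊛ y = [1, -10, 0, 12, 9, 12]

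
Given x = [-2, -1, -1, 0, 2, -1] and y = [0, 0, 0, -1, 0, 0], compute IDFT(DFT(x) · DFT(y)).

(x ⊛ y)[n] = Σ(m=0 to 5) x[m] · y[(n-m) mod 6]

Computing each output sample:
(x ⊛ y)[0] = 0
(x ⊛ y)[1] = -2
(x ⊛ y)[2] = 1
(x ⊛ y)[3] = 2
(x ⊛ y)[4] = 1
(x ⊛ y)[5] = 1

x ⊛ y = [0, -2, 1, 2, 1, 1]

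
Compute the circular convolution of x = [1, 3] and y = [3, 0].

(x ⊛ y)[n] = Σ(m=0 to 1) x[m] · y[(n-m) mod 2]

Computing each output sample:
(x ⊛ y)[0] = 3
(x ⊛ y)[1] = 9

x ⊛ y = [3, 9]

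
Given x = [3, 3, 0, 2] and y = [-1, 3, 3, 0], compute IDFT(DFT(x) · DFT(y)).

(x ⊛ y)[n] = Σ(m=0 to 3) x[m] · y[(n-m) mod 4]

Computing each output sample:
(x ⊛ y)[0] = 3
(x ⊛ y)[1] = 12
(x ⊛ y)[2] = 18
(x ⊛ y)[3] = 7

x ⊛ y = [3, 12, 18, 7]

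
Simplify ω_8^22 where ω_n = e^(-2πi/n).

Since ω_8^8 = 1, powers reduce modulo 8.
22 mod 8 = 6
So ω_8^22 = ω_8^6 = e^(-2πi·6/8)

ω_8^22 = ω_8^6 = 1i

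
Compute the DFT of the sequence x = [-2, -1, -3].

X[k] = Σ(n=0 to 2) x[n] · ω_3^(nk)
where ω_3 = e^(-2πi/3)

Computing each X[k]:
X[0] = -6
X[1] = -1.7321i
X[2] = 1.7321i

X = [-6, -1.7321i, 1.7321i]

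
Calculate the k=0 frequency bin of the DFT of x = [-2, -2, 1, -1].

X[0] = Σ(n=0 to 3) x[n] · ω_4^0 = Σ x[n]
= (-2) + (-2) + (1) + (-1)

X[0] = -4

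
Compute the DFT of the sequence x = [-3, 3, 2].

X[k] = Σ(n=0 to 2) x[n] · ω_3^(nk)
where ω_3 = e^(-2πi/3)

Computing each X[k]:
X[0] = 2
X[1] = -5.5000-0.8660i
X[2] = -5.5000+0.8660i

X = [2, -5.5000-0.8660i, -5.5000+0.8660i]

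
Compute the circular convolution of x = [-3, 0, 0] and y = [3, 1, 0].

(x ⊛ y)[n] = Σ(m=0 to 2) x[m] · y[(n-m) mod 3]

Computing each output sample:
(x ⊛ y)[0] = -9
(x ⊛ y)[1] = -3
(x ⊛ y)[2] = 0

x ⊛ y = [-9, -3, 0]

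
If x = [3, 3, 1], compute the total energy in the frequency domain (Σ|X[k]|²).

Parseval: Σ|x[n]|² = (1/N)Σ|X[k]|², so Σ|X[k]|² = N·Σ|x[n]|² = 3·19.0000

Σ|X[k]|² = N·Σ|x[n]|² = 3·19.0000 = 57.0000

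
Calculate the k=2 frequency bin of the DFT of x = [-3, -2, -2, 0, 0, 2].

X[2] = Σ(n=0 to 5) x[n] · ω_6^(2n) where ω_6 = e^(-2πi/6)
= (-3)·ω_6^0 + (-2)·ω_6^2 + (-2)·ω_6^4 + (0)·ω_6^6 + (0)·ω_6^8 + (2)·ω_6^10

X[2] = -2.0000+1.7321i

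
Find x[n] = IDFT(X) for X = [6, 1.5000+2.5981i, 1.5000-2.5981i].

x[n] = (1/3) Σ(k=0 to 2) X[k] · e^(2πikn/3)

Computing each x[n]:
x[0] = 3
x[1] = 0
x[2] = 3

x = [3, 0, 3]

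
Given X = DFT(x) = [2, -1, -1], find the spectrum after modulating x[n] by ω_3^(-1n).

Modulation property: DFT(ω_3^(-1n)·x[n]) = X[(k-1) mod 3], so circularly shift X by 1 positions.

X[k-1] = [-1, 2, -1]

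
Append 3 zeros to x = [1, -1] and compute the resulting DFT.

Original 2-point DFT: [0, 2]
Zero-padded 5-point DFT provides frequency interpolation.

DFT_5([x, 0, ...]) = [0, 0.6910+0.9511i, 1.8090+0.5878i, 1.8090-0.5878i, 0.6910-0.9511i]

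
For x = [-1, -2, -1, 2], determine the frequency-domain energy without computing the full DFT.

Parseval: Σ|x[n]|² = (1/N)Σ|X[k]|², so Σ|X[k]|² = N·Σ|x[n]|² = 4·10.0000

Σ|X[k]|² = N·Σ|x[n]|² = 4·10.0000 = 40.0000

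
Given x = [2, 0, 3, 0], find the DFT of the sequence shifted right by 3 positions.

Time shift by 3: X_shifted[k] = ω_4^(3k) · X[k]
Shifted x = [0, 3, 0, 2]

DFT(x[n-3]) = [5, -1i, -5, 1i]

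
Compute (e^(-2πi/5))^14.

Since ω_5^5 = 1, powers reduce modulo 5.
14 mod 5 = 4
So ω_5^14 = ω_5^4 = e^(-2πi·4/5)

ω_5^14 = ω_5^4 = 0.3090+0.9511i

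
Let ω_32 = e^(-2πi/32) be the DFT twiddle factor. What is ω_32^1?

ω_32^1 = e^(-2πi·1/32)
= cos(-2π·1/32) + i·sin(-2π·1/32)
= cos(-2π/32) + i·sin(-2π/32)

ω_32^1 = cos(-2π/32) + i·sin(-2π/32) = 0.9808-0.1951i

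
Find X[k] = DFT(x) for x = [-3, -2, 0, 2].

X[k] = Σ(n=0 to 3) x[n] · ω_4^(nk)
where ω_4 = e^(-2πi/4)

Computing each X[k]:
X[0] = -3
X[1] = -3+4i
X[2] = -3
X[3] = -3-4i

X = [-3, -3+4i, -3, -3-4i]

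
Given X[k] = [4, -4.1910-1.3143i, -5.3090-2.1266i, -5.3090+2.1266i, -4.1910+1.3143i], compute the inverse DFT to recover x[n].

x[n] = (1/5) Σ(k=0 to 4) X[k] · e^(2πikn/5)

Computing each x[n]:
x[0] = -3
x[1] = 3
x[2] = 1
x[3] = 2
x[4] = 1

x = [-3, 3, 1, 2, 1]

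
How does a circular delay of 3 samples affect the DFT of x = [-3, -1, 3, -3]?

Time shift by 3: X_shifted[k] = ω_4^(3k) · X[k]
Shifted x = [-1, 3, -3, -3]

DFT(x[n-3]) = [-4, 2-6i, -4, 2+6i]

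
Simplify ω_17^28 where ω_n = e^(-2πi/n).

Since ω_17^17 = 1, powers reduce modulo 17.
28 mod 17 = 11
So ω_17^28 = ω_17^11 = e^(-2πi·11/17)

ω_17^28 = ω_17^11 = -0.6026+0.7980i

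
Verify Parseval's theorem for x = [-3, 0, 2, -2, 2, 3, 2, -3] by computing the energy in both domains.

Time domain:
Σ|x[n]|² = |-3|² + |0|² + |2|² + |-2|² + |2|² + |3|² + |2|² + |-3|² = 43.0000

Frequency domain:
(1/8)Σ|X[k]|² = (1/8)(|1|² + |-7.8284+1.4142i|² + |-5-8i|² + |-2.1716+1.4142i|² + |5|² + |-2.1716-1.4142i|² + |-5+8i|² + |-7.8284-1.4142i|²) = (1/8)·344.0000 = 43.0000

Both sides agree, confirming Parseval's theorem.

Σ|x[n]|² = (1/N)Σ|X[k]|² = 43.0000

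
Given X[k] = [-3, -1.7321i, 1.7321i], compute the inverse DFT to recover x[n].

x[n] = (1/3) Σ(k=0 to 2) X[k] · e^(2πikn/3)

Computing each x[n]:
x[0] = -1
x[1] = 0
x[2] = -2

x = [-1, 0, -2]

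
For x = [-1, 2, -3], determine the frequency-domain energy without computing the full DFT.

Parseval: Σ|x[n]|² = (1/N)Σ|X[k]|², so Σ|X[k]|² = N·Σ|x[n]|² = 3·14.0000

Σ|X[k]|² = N·Σ|x[n]|² = 3·14.0000 = 42.0000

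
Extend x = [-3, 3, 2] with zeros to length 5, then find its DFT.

Original 3-point DFT: [2, -5.5000-0.8660i, -5.5000+0.8660i]
Zero-padded 5-point DFT provides frequency interpolation.

DFT_5([x, 0, ...]) = [2, -3.6910-4.0287i, -4.8090+0.1388i, -4.8090-0.1388i, -3.6910+4.0287i]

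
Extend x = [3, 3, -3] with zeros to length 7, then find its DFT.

Original 3-point DFT: [3, 3.0000-5.1962i, 3.0000+5.1962i]
Zero-padded 7-point DFT provides frequency interpolation.

DFT_7([x, 0, ...]) = [3, 5.5380+0.5793i, 5.0353-4.2264i, -1.5734-3.6471i, -1.5734+3.6471i, 5.0353+4.2264i, 5.5380-0.5793i]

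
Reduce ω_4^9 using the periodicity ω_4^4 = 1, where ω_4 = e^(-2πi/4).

Since ω_4^4 = 1, powers reduce modulo 4.
9 mod 4 = 1
So ω_4^9 = ω_4^1 = e^(-2πi·1/4)

ω_4^9 = ω_4^1 = -1i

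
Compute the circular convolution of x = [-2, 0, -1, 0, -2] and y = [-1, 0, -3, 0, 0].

(x ⊛ y)[n] = Σ(m=0 to 4) x[m] · y[(n-m) mod 5]

Computing each output sample:
(x ⊛ y)[0] = 2
(x ⊛ y)[1] = 6
(x ⊛ y)[2] = 7
(x ⊛ y)[3] = 0
(x ⊛ y)[4] = 5

x ⊛ y = [2, 6, 7, 0, 5]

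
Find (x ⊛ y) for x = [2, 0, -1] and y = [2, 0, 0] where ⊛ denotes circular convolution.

(x ⊛ y)[n] = Σ(m=0 to 2) x[m] · y[(n-m) mod 3]

Computing each output sample:
(x ⊛ y)[0] = 4
(x ⊛ y)[1] = 0
(x ⊛ y)[2] = -2

x ⊛ y = [4, 0, -2]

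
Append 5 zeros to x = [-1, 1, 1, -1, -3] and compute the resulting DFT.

Original 5-point DFT: [-3, -1.6180-4.9798i, 0.6180-0.4490i, 0.6180+0.4490i, -1.6180+4.9798i]
Zero-padded 10-point DFT provides frequency interpolation.

DFT_10([x, 0, ...]) = [-3, 2.8541+1.1756i, -1.6180-4.9798i, -3.8541+1.9021i, 0.6180-0.4490i, -3, 0.6180+0.4490i, -3.8541-1.9021i, -1.6180+4.9798i, 2.8541-1.1756i]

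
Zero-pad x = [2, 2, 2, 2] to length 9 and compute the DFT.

Original 4-point DFT: [8, 0, 0, 0]
Zero-padded 9-point DFT provides frequency interpolation.

DFT_9([x, 0, ...]) = [8, 2.8794-4.9872i, -0.5321-0.9216i, 2, 0.6527-1.1305i, 0.6527+1.1305i, 2, -0.5321+0.9216i, 2.8794+4.9872i]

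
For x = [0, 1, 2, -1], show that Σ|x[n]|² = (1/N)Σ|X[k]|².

Time domain:
Σ|x[n]|² = |0|² + |1|² + |2|² + |-1|² = 6.0000

Frequency domain:
(1/4)Σ|X[k]|² = (1/4)(|2|² + |-2-2i|² + |2|² + |-2+2i|²) = (1/4)·24.0000 = 6.0000

Both sides agree, confirming Parseval's theorem.

Σ|x[n]|² = (1/N)Σ|X[k]|² = 6.0000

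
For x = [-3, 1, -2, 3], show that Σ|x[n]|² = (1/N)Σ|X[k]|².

Time domain:
Σ|x[n]|² = |-3|² + |1|² + |-2|² + |3|² = 23.0000

Frequency domain:
(1/4)Σ|X[k]|² = (1/4)(|-1|² + |-1+2i|² + |-9|² + |-1-2i|²) = (1/4)·92.0000 = 23.0000

Both sides agree, confirming Parseval's theorem.

Σ|x[n]|² = (1/N)Σ|X[k]|² = 23.0000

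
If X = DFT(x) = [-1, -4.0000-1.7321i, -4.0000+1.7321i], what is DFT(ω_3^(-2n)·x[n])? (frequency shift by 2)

Modulation property: DFT(ω_3^(-2n)·x[n]) = X[(k-2) mod 3], so circularly shift X by 2 positions.

X[k-2] = [-4.0000-1.7321i, -4.0000+1.7321i, -1]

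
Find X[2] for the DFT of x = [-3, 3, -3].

X[2] = Σ(n=0 to 2) x[n] · ω_3^(2n) where ω_3 = e^(-2πi/3)
= (-3)·ω_3^0 + (3)·ω_3^2 + (-3)·ω_3^4

X[2] = -3.0000+5.1962i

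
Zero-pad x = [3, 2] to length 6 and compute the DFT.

Original 2-point DFT: [5, 1]
Zero-padded 6-point DFT provides frequency interpolation.

DFT_6([x, 0, ...]) = [5, 4.0000-1.7321i, 2.0000-1.7321i, 1, 2.0000+1.7321i, 4.0000+1.7321i]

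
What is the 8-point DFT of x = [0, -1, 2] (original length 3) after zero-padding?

Original 3-point DFT: [1, -0.5000+2.5981i, -0.5000-2.5981i]
Zero-padded 8-point DFT provides frequency interpolation.

DFT_8([x, 0, ...]) = [1, -0.7071-1.2929i, -2+1i, 0.7071+2.7071i, 3, 0.7071-2.7071i, -2-1i, -0.7071+1.2929i]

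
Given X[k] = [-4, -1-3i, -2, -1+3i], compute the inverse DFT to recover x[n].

x[n] = (1/4) Σ(k=0 to 3) X[k] · e^(2πikn/4)

Computing each x[n]:
x[0] = -2
x[1] = 1
x[2] = -1
x[3] = -2

x = [-2, 1, -1, -2]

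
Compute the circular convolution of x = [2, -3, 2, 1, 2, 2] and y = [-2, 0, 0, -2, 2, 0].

(x ⊛ y)[n] = Σ(m=0 to 5) x[m] · y[(n-m) mod 6]

Computing each output sample:
(x ⊛ y)[0] = -2
(x ⊛ y)[1] = 4
(x ⊛ y)[2] = -4
(x ⊛ y)[3] = -2
(x ⊛ y)[4] = 6
(x ⊛ y)[5] = -14

x ⊛ y = [-2, 4, -4, -2, 6, -14]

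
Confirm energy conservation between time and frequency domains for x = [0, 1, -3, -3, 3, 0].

Time domain:
Σ|x[n]|² = |0|² + |1|² + |-3|² + |-3|² + |3|² + |0|² = 28.0000

Frequency domain:
(1/6)Σ|X[k]|² = (1/6)(|-2|² + |3.5000+4.3301i|² + |-3.5000-6.0622i|² + |2|² + |-3.5000+6.0622i|² + |3.5000-4.3301i|²) = (1/6)·168.0000 = 28.0000

Both sides agree, confirming Parseval's theorem.

Σ|x[n]|² = (1/N)Σ|X[k]|² = 28.0000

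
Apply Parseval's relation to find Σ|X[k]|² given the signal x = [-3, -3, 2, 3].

Parseval: Σ|x[n]|² = (1/N)Σ|X[k]|², so Σ|X[k]|² = N·Σ|x[n]|² = 4·31.0000

Σ|X[k]|² = N·Σ|x[n]|² = 4·31.0000 = 124.0000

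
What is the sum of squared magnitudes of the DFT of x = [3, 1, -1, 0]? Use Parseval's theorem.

Parseval: Σ|x[n]|² = (1/N)Σ|X[k]|², so Σ|X[k]|² = N·Σ|x[n]|² = 4·11.0000

Σ|X[k]|² = N·Σ|x[n]|² = 4·11.0000 = 44.0000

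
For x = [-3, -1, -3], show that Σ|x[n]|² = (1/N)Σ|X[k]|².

Time domain:
Σ|x[n]|² = |-3|² + |-1|² + |-3|² = 19.0000

Frequency domain:
(1/3)Σ|X[k]|² = (1/3)(|-7|² + |-1.0000-1.7321i|² + |-1.0000+1.7321i|²) = (1/3)·57.0000 = 19.0000

Both sides agree, confirming Parseval's theorem.

Σ|x[n]|² = (1/N)Σ|X[k]|² = 19.0000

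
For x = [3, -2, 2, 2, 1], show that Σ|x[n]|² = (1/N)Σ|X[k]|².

Time domain:
Σ|x[n]|² = |3|² + |-2|² + |2|² + |2|² + |1|² = 22.0000

Frequency domain:
(1/5)Σ|X[k]|² = (1/5)(|6|² + |-0.5451+2.8532i|² + |5.0451+1.7634i|² + |5.0451-1.7634i|² + |-0.5451-2.8532i|²) = (1/5)·110.0000 = 22.0000

Both sides agree, confirming Parseval's theorem.

Σ|x[n]|² = (1/N)Σ|X[k]|² = 22.0000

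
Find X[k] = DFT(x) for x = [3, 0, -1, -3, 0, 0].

X[k] = Σ(n=0 to 5) x[n] · ω_6^(nk)
where ω_6 = e^(-2πi/6)

Computing each X[k]:
X[0] = -1
X[1] = 6.5000+0.8660i
X[2] = 0.5000-0.8660i
X[3] = 5
X[4] = 0.5000+0.8660i
X[5] = 6.5000-0.8660i

X = [-1, 6.5000+0.8660i, 0.5000-0.8660i, 5, 0.5000+0.8660i, 6.5000-0.8660i]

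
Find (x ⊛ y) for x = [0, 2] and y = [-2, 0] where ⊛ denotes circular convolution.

(x ⊛ y)[n] = Σ(m=0 to 1) x[m] · y[(n-m) mod 2]

Computing each output sample:
(x ⊛ y)[0] = 0
(x ⊛ y)[1] = -4

x ⊛ y = [0, -4]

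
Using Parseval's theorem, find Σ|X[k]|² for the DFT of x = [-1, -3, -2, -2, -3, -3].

Parseval: Σ|x[n]|² = (1/N)Σ|X[k]|², so Σ|X[k]|² = N·Σ|x[n]|² = 6·36.0000

Σ|X[k]|² = N·Σ|x[n]|² = 6·36.0000 = 216.0000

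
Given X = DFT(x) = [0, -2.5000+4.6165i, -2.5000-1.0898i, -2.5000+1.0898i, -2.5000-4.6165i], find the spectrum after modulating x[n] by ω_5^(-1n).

Modulation property: DFT(ω_5^(-1n)·x[n]) = X[(k-1) mod 5], so circularly shift X by 1 positions.

X[k-1] = [-2.5000-4.6165i, 0, -2.5000+4.6165i, -2.5000-1.0898i, -2.5000+1.0898i]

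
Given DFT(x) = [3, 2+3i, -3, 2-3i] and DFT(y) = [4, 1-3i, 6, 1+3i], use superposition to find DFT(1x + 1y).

By linearity: DFT(1x + 1y) = 1·DFT(x) + 1·DFT(y)
= 1·[3, 2+3i, -3, 2-3i] + 1·[4, 1-3i, 6, 1+3i]

Computing element-wise:
Z[0] = 1·(3) + 1·(4) = 7
Z[1] = 1·(2+3i) + 1·(1-3i) = 3
Z[2] = 1·(-3) + 1·(6) = 3
Z[3] = 1·(2-3i) + 1·(1+3i) = 3

DFT(1x + 1y) = 1·X + 1·Y = [7, 3, 3, 3]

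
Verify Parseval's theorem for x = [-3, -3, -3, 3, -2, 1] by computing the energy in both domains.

Time domain:
Σ|x[n]|² = |-3|² + |-3|² + |-3|² + |3|² + |-2|² + |1|² = 41.0000

Frequency domain:
(1/6)Σ|X[k]|² = (1/6)(|-7|² + |-4.5000+4.3301i|² + |3.5000+2.5981i|² + |-9|² + |3.5000-2.5981i|² + |-4.5000-4.3301i|²) = (1/6)·246.0000 = 41.0000

Both sides agree, confirming Parseval's theorem.

Σ|x[n]|² = (1/N)Σ|X[k]|² = 41.0000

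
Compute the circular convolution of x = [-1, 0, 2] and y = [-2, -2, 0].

(x ⊛ y)[n] = Σ(m=0 to 2) x[m] · y[(n-m) mod 3]

Computing each output sample:
(x ⊛ y)[0] = -2
(x ⊛ y)[1] = 2
(x ⊛ y)[2] = -4

x ⊛ y = [-2, 2, -4]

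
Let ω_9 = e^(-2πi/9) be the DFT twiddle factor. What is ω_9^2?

ω_9^2 = e^(-2πi·2/9)
= cos(-2π·2/9) + i·sin(-2π·2/9)
= cos(-4π/9) + i·sin(-4π/9)

ω_9^2 = cos(-4π/9) + i·sin(-4π/9) = 0.1736-0.9848i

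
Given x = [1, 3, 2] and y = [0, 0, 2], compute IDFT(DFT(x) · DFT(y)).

(x ⊛ y)[n] = Σ(m=0 to 2) x[m] · y[(n-m) mod 3]

Computing each output sample:
(x ⊛ y)[0] = 6
(x ⊛ y)[1] = 4
(x ⊛ y)[2] = 2

x ⊛ y = [6, 4, 2]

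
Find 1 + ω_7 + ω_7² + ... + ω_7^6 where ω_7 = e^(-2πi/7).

Sum of all nth roots of unity equals 0 for n > 1 (geometric series with r ≠ 1).

0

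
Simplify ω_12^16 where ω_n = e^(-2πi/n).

Since ω_12^12 = 1, powers reduce modulo 12.
16 mod 12 = 4
So ω_12^16 = ω_12^4 = e^(-2πi·4/12)

ω_12^16 = ω_12^4 = -0.5000-0.8660i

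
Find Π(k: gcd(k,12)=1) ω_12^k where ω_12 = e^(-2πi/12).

The primitive 12th roots of unity are ω_12^k for k coprime to 12: k ∈ {1, 5, 7, 11}
Their product equals the constant term of the cyclotomic polynomial Φ_12(x) up to sign.
For n ≥ 3, the product of all primitive nth roots of unity is 1. (For n=1 it is 1; for n=2 it is -1.)

1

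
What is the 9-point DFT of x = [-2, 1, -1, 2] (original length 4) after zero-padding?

Original 4-point DFT: [0, -1+1i, -6, -1-1i]
Zero-padded 9-point DFT provides frequency interpolation.

DFT_9([x, 0, ...]) = [0, -2.4076-1.3900i, -1.8867+1.0893i, -1.7321i, -4.7057-2.7169i, -4.7057+2.7169i, 1.7321i, -1.8867-1.0893i, -2.4076+1.3900i]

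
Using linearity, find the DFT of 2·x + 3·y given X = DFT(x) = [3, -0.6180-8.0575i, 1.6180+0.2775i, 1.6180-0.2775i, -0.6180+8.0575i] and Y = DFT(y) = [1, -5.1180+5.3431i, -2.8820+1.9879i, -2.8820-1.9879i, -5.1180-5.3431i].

By linearity: DFT(2x + 3y) = 2·DFT(x) + 3·DFT(y)
= 2·[3, -0.6180-8.0575i, 1.6180+0.2775i, 1.6180-0.2775i, -0.6180+8.0575i] + 3·[1, -5.1180+5.3431i, -2.8820+1.9879i, -2.8820-1.9879i, -5.1180-5.3431i]

Computing element-wise:
Z[0] = 2·(3) + 3·(1) = 9
Z[1] = 2·(-0.6180-8.0575i) + 3·(-5.1180+5.3431i) = -16.5900-0.0857i
Z[2] = 2·(1.6180+0.2775i) + 3·(-2.8820+1.9879i) = -5.4100+6.5187i
Z[3] = 2·(1.6180-0.2775i) + 3·(-2.8820-1.9879i) = -5.4100-6.5187i
Z[4] = 2·(-0.6180+8.0575i) + 3·(-5.1180-5.3431i) = -16.5900+0.0857i

DFT(2x + 3y) = 2·X + 3·Y = [9, -16.5900-0.0857i, -5.4100+6.5187i, -5.4100-6.5187i, -16.5900+0.0857i]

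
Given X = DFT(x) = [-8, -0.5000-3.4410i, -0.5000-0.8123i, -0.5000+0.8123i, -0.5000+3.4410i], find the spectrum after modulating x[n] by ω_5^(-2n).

Modulation property: DFT(ω_5^(-2n)·x[n]) = X[(k-2) mod 5], so circularly shift X by 2 positions.

X[k-2] = [-0.5000+0.8123i, -0.5000+3.4410i, -8, -0.5000-3.4410i, -0.5000-0.8123i]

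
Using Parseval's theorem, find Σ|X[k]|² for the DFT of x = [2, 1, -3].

Parseval: Σ|x[n]|² = (1/N)Σ|X[k]|², so Σ|X[k]|² = N·Σ|x[n]|² = 3·14.0000

Σ|X[k]|² = N·Σ|x[n]|² = 3·14.0000 = 42.0000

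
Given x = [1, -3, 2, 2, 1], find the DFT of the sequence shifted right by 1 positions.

Time shift by 1: X_shifted[k] = ω_5^(1k) · X[k]
Shifted x = [1, 1, -3, 2, 2]

DFT(x[n-1]) = [3, 2.7361+3.8900i, -1.7361-4.1675i, -1.7361+4.1675i, 2.7361-3.8900i]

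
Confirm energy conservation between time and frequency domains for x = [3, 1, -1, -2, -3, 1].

Time domain:
Σ|x[n]|² = |3|² + |1|² + |-1|² + |-2|² + |-3|² + |1|² = 25.0000

Frequency domain:
(1/6)Σ|X[k]|² = (1/6)(|-1|² + |8.0000-1.7321i|² + |2.0000+1.7321i|² + |-1|² + |2.0000-1.7321i|² + |8.0000+1.7321i|²) = (1/6)·150.0000 = 25.0000

Both sides agree, confirming Parseval's theorem.

Σ|x[n]|² = (1/N)Σ|X[k]|² = 25.0000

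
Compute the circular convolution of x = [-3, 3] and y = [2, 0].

(x ⊛ y)[n] = Σ(m=0 to 1) x[m] · y[(n-m) mod 2]

Computing each output sample:
(x ⊛ y)[0] = -6
(x ⊛ y)[1] = 6

x ⊛ y = [-6, 6]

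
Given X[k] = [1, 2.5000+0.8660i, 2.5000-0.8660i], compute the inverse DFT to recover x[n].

x[n] = (1/3) Σ(k=0 to 2) X[k] · e^(2πikn/3)

Computing each x[n]:
x[0] = 2
x[1] = -1
x[2] = 0

x = [2, -1, 0]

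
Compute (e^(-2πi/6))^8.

Since ω_6^6 = 1, powers reduce modulo 6.
8 mod 6 = 2
So ω_6^8 = ω_6^2 = e^(-2πi·2/6)

ω_6^8 = ω_6^2 = -0.5000-0.8660i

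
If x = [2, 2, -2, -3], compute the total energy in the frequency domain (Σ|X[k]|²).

Parseval: Σ|x[n]|² = (1/N)Σ|X[k]|², so Σ|X[k]|² = N·Σ|x[n]|² = 4·21.0000

Σ|X[k]|² = N·Σ|x[n]|² = 4·21.0000 = 84.0000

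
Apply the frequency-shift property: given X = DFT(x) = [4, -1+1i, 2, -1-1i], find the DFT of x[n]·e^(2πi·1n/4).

Modulation property: DFT(ω_4^(-1n)·x[n]) = X[(k-1) mod 4], so circularly shift X by 1 positions.

X[k-1] = [-1-1i, 4, -1+1i, 2]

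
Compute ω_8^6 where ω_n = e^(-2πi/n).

ω_8^6 = e^(-2πi·6/8)
= cos(-2π·6/8) + i·sin(-2π·6/8)
= cos(-12π/8) + i·sin(-12π/8)

ω_8^6 = cos(-12π/8) + i·sin(-12π/8) = 1i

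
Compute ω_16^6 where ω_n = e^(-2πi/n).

ω_16^6 = e^(-2πi·6/16)
= cos(-2π·6/16) + i·sin(-2π·6/16)
= cos(-12π/16) + i·sin(-12π/16)

ω_16^6 = cos(-12π/16) + i·sin(-12π/16) = -0.7071-0.7071i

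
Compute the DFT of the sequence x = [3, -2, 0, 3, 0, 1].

X[k] = Σ(n=0 to 5) x[n] · ω_6^(nk)
where ω_6 = e^(-2πi/6)

Computing each X[k]:
X[0] = 5
X[1] = -0.5000+2.5981i
X[2] = 6.5000+2.5981i
X[3] = 1
X[4] = 6.5000-2.5981i
X[5] = -0.5000-2.5981i

X = [5, -0.5000+2.5981i, 6.5000+2.5981i, 1, 6.5000-2.5981i, -0.5000-2.5981i]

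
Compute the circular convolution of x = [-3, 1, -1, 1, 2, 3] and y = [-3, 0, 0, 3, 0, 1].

(x ⊛ y)[n] = Σ(m=0 to 5) x[m] · y[(n-m) mod 6]

Computing each output sample:
(x ⊛ y)[0] = 13
(x ⊛ y)[1] = 2
(x ⊛ y)[2] = 13
(x ⊛ y)[3] = -10
(x ⊛ y)[4] = 0
(x ⊛ y)[5] = -15

x ⊛ y = [13, 2, 13, -10, 0, -15]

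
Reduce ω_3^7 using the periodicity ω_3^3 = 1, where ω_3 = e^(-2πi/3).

Since ω_3^3 = 1, powers reduce modulo 3.
7 mod 3 = 1
So ω_3^7 = ω_3^1 = e^(-2πi·1/3)

ω_3^7 = ω_3^1 = -0.5000-0.8660i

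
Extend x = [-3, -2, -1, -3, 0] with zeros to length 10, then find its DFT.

Original 5-point DFT: [-9, -0.3820+0.7265i, -2.6180+3.0777i, -2.6180-3.0777i, -0.3820-0.7265i]
Zero-padded 10-point DFT provides frequency interpolation.

DFT_10([x, 0, ...]) = [-9, -4.0000+4.9798i, -0.3820+0.7265i, -4.0000-0.4490i, -2.6180+3.0777i, 1, -2.6180-3.0777i, -4.0000+0.4490i, -0.3820-0.7265i, -4.0000-4.9798i]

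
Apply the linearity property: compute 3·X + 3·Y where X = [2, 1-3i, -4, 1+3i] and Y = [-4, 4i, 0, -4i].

By linearity: DFT(3x + 3y) = 3·DFT(x) + 3·DFT(y)
= 3·[2, 1-3i, -4, 1+3i] + 3·[-4, 4i, 0, -4i]

Computing element-wise:
Z[0] = 3·(2) + 3·(-4) = -6
Z[1] = 3·(1-3i) + 3·(4i) = 3+3i
Z[2] = 3·(-4) + 3·(0) = -12
Z[3] = 3·(1+3i) + 3·(-4i) = 3-3i

DFT(3x + 3y) = 3·X + 3·Y = [-6, 3+3i, -12, 3-3i]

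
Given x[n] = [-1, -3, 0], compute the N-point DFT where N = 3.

X[k] = Σ(n=0 to 2) x[n] · ω_3^(nk)
where ω_3 = e^(-2πi/3)

Computing each X[k]:
X[0] = -4
X[1] = 0.5000+2.5981i
X[2] = 0.5000-2.5981i

X = [-4, 0.5000+2.5981i, 0.5000-2.5981i]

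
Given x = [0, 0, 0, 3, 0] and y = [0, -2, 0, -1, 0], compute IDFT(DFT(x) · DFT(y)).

(x ⊛ y)[n] = Σ(m=0 to 4) x[m] · y[(n-m) mod 5]

Computing each output sample:
(x ⊛ y)[0] = 0
(x ⊛ y)[1] = -3
(x ⊛ y)[2] = 0
(x ⊛ y)[3] = 0
(x ⊛ y)[4] = -6

x ⊛ y = [0, -3, 0, 0, -6]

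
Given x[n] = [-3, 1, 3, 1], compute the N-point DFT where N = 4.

X[k] = Σ(n=0 to 3) x[n] · ω_4^(nk)
where ω_4 = e^(-2πi/4)

Computing each X[k]:
X[0] = 2
X[1] = -6
X[2] = -2
X[3] = -6

X = [2, -6, -2, -6]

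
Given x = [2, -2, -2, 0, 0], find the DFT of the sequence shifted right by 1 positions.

Time shift by 1: X_shifted[k] = ω_5^(1k) · X[k]
Shifted x = [0, 2, -2, -2, 0]

DFT(x[n-1]) = [-2, 3.8541-1.9021i, -2.8541-1.1756i, -2.8541+1.1756i, 3.8541+1.9021i]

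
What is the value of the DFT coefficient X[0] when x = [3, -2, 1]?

X[0] = Σ(n=0 to 2) x[n] · ω_3^0 = Σ x[n]
= (3) + (-2) + (1)

X[0] = 2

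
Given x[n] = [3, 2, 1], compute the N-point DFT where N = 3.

X[k] = Σ(n=0 to 2) x[n] · ω_3^(nk)
where ω_3 = e^(-2πi/3)

Computing each X[k]:
X[0] = 6
X[1] = 1.5000-0.8660i
X[2] = 1.5000+0.8660i

X = [6, 1.5000-0.8660i, 1.5000+0.8660i]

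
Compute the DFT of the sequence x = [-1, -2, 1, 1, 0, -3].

X[k] = Σ(n=0 to 5) x[n] · ω_6^(nk)
where ω_6 = e^(-2πi/6)

Computing each X[k]:
X[0] = -4
X[1] = -5.0000-1.7321i
X[2] = 2
X[3] = 4
X[4] = 2
X[5] = -5.0000+1.7321i

X = [-4, -5.0000-1.7321i, 2, 4, 2, -5.0000+1.7321i]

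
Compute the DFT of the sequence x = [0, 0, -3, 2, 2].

X[k] = Σ(n=0 to 4) x[n] · ω_5^(nk)
where ω_5 = e^(-2πi/5)

Computing each X[k]:
X[0] = 1
X[1] = 1.4271+4.8410i
X[2] = -1.9271-3.5797i
X[3] = -1.9271+3.5797i
X[4] = 1.4271-4.8410i

X = [1, 1.4271+4.8410i, -1.9271-3.5797i, -1.9271+3.5797i, 1.4271-4.8410i]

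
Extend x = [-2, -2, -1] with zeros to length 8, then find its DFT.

Original 3-point DFT: [-5, -0.5000+0.8660i, -0.5000-0.8660i]
Zero-padded 8-point DFT provides frequency interpolation.

DFT_8([x, 0, ...]) = [-5, -3.4142+2.4142i, -1+2i, -0.5858+0.4142i, -1, -0.5858-0.4142i, -1-2i, -3.4142-2.4142i]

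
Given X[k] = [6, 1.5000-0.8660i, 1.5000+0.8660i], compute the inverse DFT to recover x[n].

x[n] = (1/3) Σ(k=0 to 2) X[k] · e^(2πikn/3)

Computing each x[n]:
x[0] = 3
x[1] = 2
x[2] = 1

x = [3, 2, 1]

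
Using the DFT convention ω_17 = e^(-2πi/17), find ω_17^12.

ω_17^12 = e^(-2πi·12/17)
= cos(-2π·12/17) + i·sin(-2π·12/17)
= cos(-24π/17) + i·sin(-24π/17)

ω_17^12 = cos(-24π/17) + i·sin(-24π/17) = -0.2737+0.9618i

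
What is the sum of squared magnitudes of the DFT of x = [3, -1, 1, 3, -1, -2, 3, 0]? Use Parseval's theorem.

Parseval: Σ|x[n]|² = (1/N)Σ|X[k]|², so Σ|X[k]|² = N·Σ|x[n]|² = 8·34.0000

Σ|X[k]|² = N·Σ|x[n]|² = 8·34.0000 = 272.0000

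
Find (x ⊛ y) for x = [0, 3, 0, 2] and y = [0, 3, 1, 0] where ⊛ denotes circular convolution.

(x ⊛ y)[n] = Σ(m=0 to 3) x[m] · y[(n-m) mod 4]

Computing each output sample:
(x ⊛ y)[0] = 6
(x ⊛ y)[1] = 2
(x ⊛ y)[2] = 9
(x ⊛ y)[3] = 3

x ⊛ y = [6, 2, 9, 3]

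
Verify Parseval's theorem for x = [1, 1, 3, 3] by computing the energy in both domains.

Time domain:
Σ|x[n]|² = |1|² + |1|² + |3|² + |3|² = 20.0000

Frequency domain:
(1/4)Σ|X[k]|² = (1/4)(|8|² + |-2+2i|² + |0|² + |-2-2i|²) = (1/4)·80.0000 = 20.0000

Both sides agree, confirming Parseval's theorem.

Σ|x[n]|² = (1/N)Σ|X[k]|² = 20.0000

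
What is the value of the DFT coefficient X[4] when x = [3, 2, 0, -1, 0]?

X[4] = Σ(n=0 to 4) x[n] · ω_5^(4n) where ω_5 = e^(-2πi/5)
= (3)·ω_5^0 + (2)·ω_5^4 + (0)·ω_5^8 + (-1)·ω_5^12 + (0)·ω_5^16

X[4] = 4.4271+2.4899i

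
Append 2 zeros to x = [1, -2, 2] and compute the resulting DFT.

Original 3-point DFT: [1, 1.0000+3.4641i, 1.0000-3.4641i]
Zero-padded 5-point DFT provides frequency interpolation.

DFT_5([x, 0, ...]) = [1, -1.2361+0.7265i, 3.2361+3.0777i, 3.2361-3.0777i, -1.2361-0.7265i]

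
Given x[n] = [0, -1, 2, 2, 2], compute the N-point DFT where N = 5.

X[k] = Σ(n=0 to 4) x[n] · ω_5^(nk)
where ω_5 = e^(-2πi/5)

Computing each X[k]:
X[0] = 5
X[1] = -2.9271+2.8532i
X[2] = 0.4271+1.7634i
X[3] = 0.4271-1.7634i
X[4] = -2.9271-2.8532i

X = [5, -2.9271+2.8532i, 0.4271+1.7634i, 0.4271-1.7634i, -2.9271-2.8532i]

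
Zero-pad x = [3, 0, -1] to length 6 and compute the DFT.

Original 3-point DFT: [2, 3.5000-0.8660i, 3.5000+0.8660i]
Zero-padded 6-point DFT provides frequency interpolation.

DFT_6([x, 0, ...]) = [2, 3.5000+0.8660i, 3.5000-0.8660i, 2, 3.5000+0.8660i, 3.5000-0.8660i]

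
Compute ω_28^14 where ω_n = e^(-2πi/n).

ω_28^14 = e^(-2πi·14/28)
= cos(-2π·14/28) + i·sin(-2π·14/28)
= cos(-28π/28) + i·sin(-28π/28)

ω_28^14 = cos(-28π/28) + i·sin(-28π/28) = -1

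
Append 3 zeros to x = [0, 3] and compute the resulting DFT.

Original 2-point DFT: [3, -3]
Zero-padded 5-point DFT provides frequency interpolation.

DFT_5([x, 0, ...]) = [3, 0.9271-2.8532i, -2.4271-1.7634i, -2.4271+1.7634i, 0.9271+2.8532i]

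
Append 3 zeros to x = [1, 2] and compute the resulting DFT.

Original 2-point DFT: [3, -1]
Zero-padded 5-point DFT provides frequency interpolation.

DFT_5([x, 0, ...]) = [3, 1.6180-1.9021i, -0.6180-1.1756i, -0.6180+1.1756i, 1.6180+1.9021i]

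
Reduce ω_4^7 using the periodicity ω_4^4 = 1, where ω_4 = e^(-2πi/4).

Since ω_4^4 = 1, powers reduce modulo 4.
7 mod 4 = 3
So ω_4^7 = ω_4^3 = e^(-2πi·3/4)

ω_4^7 = ω_4^3 = 1i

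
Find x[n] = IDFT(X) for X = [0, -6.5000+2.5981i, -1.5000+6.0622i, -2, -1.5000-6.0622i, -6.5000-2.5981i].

x[n] = (1/6) Σ(k=0 to 5) X[k] · e^(2πikn/6)

Computing each x[n]:
x[0] = -3
x[1] = -3
x[2] = 2
x[3] = 2
x[4] = 0
x[5] = 2

x = [-3, -3, 2, 2, 0, 2]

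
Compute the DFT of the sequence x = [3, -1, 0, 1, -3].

X[k] = Σ(n=0 to 4) x[n] · ω_5^(nk)
where ω_5 = e^(-2πi/5)

Computing each X[k]:
X[0] = 0
X[1] = 0.9549-1.3143i
X[2] = 6.5451-2.1266i
X[3] = 6.5451+2.1266i
X[4] = 0.9549+1.3143i

X = [0, 0.9549-1.3143i, 6.5451-2.1266i, 6.5451+2.1266i, 0.9549+1.3143i]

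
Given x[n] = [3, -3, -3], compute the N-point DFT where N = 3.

X[k] = Σ(n=0 to 2) x[n] · ω_3^(nk)
where ω_3 = e^(-2πi/3)

Computing each X[k]:
X[0] = -3
X[1] = 6
X[2] = 6

X = [-3, 6, 6]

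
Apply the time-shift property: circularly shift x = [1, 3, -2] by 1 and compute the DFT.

Time shift by 1: X_shifted[k] = ω_3^(1k) · X[k]
Shifted x = [-2, 1, 3]

DFT(x[n-1]) = [2, -4.0000+1.7321i, -4.0000-1.7321i]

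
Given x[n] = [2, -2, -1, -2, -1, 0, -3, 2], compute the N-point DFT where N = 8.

X[k] = Σ(n=0 to 7) x[n] · ω_8^(nk)
where ω_8 = e^(-2πi/8)

Computing each X[k]:
X[0] = -5
X[1] = 4.4142+2.2426i
X[2] = 5+2i
X[3] = 1.5858+6.2426i
X[4] = -1
X[5] = 1.5858-6.2426i
X[6] = 5-2i
X[7] = 4.4142-2.2426i

X = [-5, 4.4142+2.2426i, 5+2i, 1.5858+6.2426i, -1, 1.5858-6.2426i, 5-2i, 4.4142-2.2426i]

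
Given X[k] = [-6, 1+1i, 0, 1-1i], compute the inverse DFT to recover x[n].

x[n] = (1/4) Σ(k=0 to 3) X[k] · e^(2πikn/4)

Computing each x[n]:
x[0] = -1
x[1] = -2
x[2] = -2
x[3] = -1

x = [-1, -2, -2, -1]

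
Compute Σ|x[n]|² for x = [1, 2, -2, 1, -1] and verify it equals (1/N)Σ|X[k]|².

Time domain:
Σ|x[n]|² = |1|² + |2|² + |-2|² + |1|² + |-1|² = 11.0000

Frequency domain:
(1/5)Σ|X[k]|² = (1/5)(|1|² + |2.1180-1.0898i|² + |-0.1180-4.6165i|² + |-0.1180+4.6165i|² + |2.1180+1.0898i|²) = (1/5)·55.0000 = 11.0000

Both sides agree, confirming Parseval's theorem.

Σ|x[n]|² = (1/N)Σ|X[k]|² = 11.0000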